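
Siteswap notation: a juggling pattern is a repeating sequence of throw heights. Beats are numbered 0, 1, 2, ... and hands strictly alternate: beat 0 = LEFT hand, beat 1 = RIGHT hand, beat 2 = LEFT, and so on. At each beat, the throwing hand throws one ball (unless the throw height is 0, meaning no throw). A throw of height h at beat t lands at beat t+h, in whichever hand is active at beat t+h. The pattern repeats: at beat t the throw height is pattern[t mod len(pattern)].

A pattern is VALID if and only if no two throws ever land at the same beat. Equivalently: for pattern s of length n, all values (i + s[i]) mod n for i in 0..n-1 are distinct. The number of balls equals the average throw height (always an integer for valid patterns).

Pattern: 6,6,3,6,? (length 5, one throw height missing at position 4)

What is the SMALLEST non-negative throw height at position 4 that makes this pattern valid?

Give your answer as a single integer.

i=0: (0 + 6) mod 5 = 1
i=1: (1 + 6) mod 5 = 2
i=2: (2 + 3) mod 5 = 0
i=3: (3 + 6) mod 5 = 4
i=4: s[i]=? (unknown)
Known residues: [0, 1, 2, 4]; need a permutation of 0..4, so missing residue r = 3
Need (4 + s) mod 5 = 3; smallest s = (3 - 4) mod 5 = 4

Answer: 4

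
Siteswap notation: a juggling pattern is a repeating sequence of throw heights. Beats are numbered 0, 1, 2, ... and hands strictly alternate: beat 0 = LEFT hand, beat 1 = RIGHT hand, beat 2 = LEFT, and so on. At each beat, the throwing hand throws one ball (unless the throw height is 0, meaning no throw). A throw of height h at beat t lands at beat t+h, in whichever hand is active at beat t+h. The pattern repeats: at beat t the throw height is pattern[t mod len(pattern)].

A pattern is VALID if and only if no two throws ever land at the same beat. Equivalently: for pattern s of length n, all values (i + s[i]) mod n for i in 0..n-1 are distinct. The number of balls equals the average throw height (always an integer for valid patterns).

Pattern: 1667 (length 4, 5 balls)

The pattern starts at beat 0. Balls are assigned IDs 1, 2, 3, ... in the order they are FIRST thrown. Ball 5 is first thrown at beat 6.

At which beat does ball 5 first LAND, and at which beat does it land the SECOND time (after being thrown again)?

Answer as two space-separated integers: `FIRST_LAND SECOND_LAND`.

Beat 0 (L): throw ball1 h=1 -> lands@1:R; in-air after throw: [b1@1:R]
Beat 1 (R): throw ball1 h=6 -> lands@7:R; in-air after throw: [b1@7:R]
Beat 2 (L): throw ball2 h=6 -> lands@8:L; in-air after throw: [b1@7:R b2@8:L]
Beat 3 (R): throw ball3 h=7 -> lands@10:L; in-air after throw: [b1@7:R b2@8:L b3@10:L]
Beat 4 (L): throw ball4 h=1 -> lands@5:R; in-air after throw: [b4@5:R b1@7:R b2@8:L b3@10:L]
Beat 5 (R): throw ball4 h=6 -> lands@11:R; in-air after throw: [b1@7:R b2@8:L b3@10:L b4@11:R]
Beat 6 (L): throw ball5 h=6 -> lands@12:L; in-air after throw: [b1@7:R b2@8:L b3@10:L b4@11:R b5@12:L]
Beat 7 (R): throw ball1 h=7 -> lands@14:L; in-air after throw: [b2@8:L b3@10:L b4@11:R b5@12:L b1@14:L]
Beat 8 (L): throw ball2 h=1 -> lands@9:R; in-air after throw: [b2@9:R b3@10:L b4@11:R b5@12:L b1@14:L]
Beat 9 (R): throw ball2 h=6 -> lands@15:R; in-air after throw: [b3@10:L b4@11:R b5@12:L b1@14:L b2@15:R]
Beat 10 (L): throw ball3 h=6 -> lands@16:L; in-air after throw: [b4@11:R b5@12:L b1@14:L b2@15:R b3@16:L]
Beat 11 (R): throw ball4 h=7 -> lands@18:L; in-air after throw: [b5@12:L b1@14:L b2@15:R b3@16:L b4@18:L]
Beat 12 (L): throw ball5 h=1 -> lands@13:R; in-air after throw: [b5@13:R b1@14:L b2@15:R b3@16:L b4@18:L]
Beat 13 (R): throw ball5 h=6 -> lands@19:R; in-air after throw: [b1@14:L b2@15:R b3@16:L b4@18:L b5@19:R]
Ball 5: thrown@6 h=6 -> first land @12; rethrown@12 h=1 -> second land @13

Answer: 12 13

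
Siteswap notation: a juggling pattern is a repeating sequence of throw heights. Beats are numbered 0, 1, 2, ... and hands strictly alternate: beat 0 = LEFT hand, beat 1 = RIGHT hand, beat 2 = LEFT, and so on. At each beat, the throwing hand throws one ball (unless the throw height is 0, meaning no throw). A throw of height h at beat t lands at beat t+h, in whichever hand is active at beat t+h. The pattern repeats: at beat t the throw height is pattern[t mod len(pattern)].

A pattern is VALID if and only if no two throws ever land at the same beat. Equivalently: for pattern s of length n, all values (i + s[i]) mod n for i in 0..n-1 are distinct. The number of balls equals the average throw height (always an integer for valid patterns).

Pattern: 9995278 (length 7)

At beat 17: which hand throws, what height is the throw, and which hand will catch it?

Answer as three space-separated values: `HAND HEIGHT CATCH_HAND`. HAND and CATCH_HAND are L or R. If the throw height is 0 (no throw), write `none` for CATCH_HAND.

Beat 17: 17 mod 2 = 1, so hand = R
Throw height = pattern[17 mod 7] = pattern[3] = 5
Lands at beat 17+5=22, 22 mod 2 = 0, so catch hand = L

Answer: R 5 L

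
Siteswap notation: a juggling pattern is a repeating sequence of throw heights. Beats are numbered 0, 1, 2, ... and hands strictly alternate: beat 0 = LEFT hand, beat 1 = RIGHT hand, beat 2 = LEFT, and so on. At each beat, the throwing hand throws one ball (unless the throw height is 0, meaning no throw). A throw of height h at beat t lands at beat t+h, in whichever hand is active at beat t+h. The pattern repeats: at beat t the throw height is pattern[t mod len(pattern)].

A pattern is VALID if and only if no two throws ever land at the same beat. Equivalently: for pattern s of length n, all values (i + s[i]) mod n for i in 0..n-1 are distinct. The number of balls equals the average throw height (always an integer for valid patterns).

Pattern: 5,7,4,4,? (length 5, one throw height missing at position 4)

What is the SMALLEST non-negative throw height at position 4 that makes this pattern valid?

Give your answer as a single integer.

Answer: 0

Derivation:
i=0: (0 + 5) mod 5 = 0
i=1: (1 + 7) mod 5 = 3
i=2: (2 + 4) mod 5 = 1
i=3: (3 + 4) mod 5 = 2
i=4: s[i]=? (unknown)
Known residues: [0, 1, 2, 3]; need a permutation of 0..4, so missing residue r = 4
Need (4 + s) mod 5 = 4; smallest s = (4 - 4) mod 5 = 0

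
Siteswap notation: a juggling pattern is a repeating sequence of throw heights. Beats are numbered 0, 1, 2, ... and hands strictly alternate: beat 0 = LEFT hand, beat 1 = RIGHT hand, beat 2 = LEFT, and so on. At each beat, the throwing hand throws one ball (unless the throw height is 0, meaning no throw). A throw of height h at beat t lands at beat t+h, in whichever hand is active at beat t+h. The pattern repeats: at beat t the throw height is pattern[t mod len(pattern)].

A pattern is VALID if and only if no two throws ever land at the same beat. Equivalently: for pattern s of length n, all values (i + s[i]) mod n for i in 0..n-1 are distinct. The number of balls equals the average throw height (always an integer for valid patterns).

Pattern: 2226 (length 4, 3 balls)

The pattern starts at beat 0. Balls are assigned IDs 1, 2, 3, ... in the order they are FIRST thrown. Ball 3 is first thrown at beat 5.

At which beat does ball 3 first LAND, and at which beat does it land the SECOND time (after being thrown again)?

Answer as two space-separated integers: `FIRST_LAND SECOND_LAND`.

Beat 0 (L): throw ball1 h=2 -> lands@2:L; in-air after throw: [b1@2:L]
Beat 1 (R): throw ball2 h=2 -> lands@3:R; in-air after throw: [b1@2:L b2@3:R]
Beat 2 (L): throw ball1 h=2 -> lands@4:L; in-air after throw: [b2@3:R b1@4:L]
Beat 3 (R): throw ball2 h=6 -> lands@9:R; in-air after throw: [b1@4:L b2@9:R]
Beat 4 (L): throw ball1 h=2 -> lands@6:L; in-air after throw: [b1@6:L b2@9:R]
Beat 5 (R): throw ball3 h=2 -> lands@7:R; in-air after throw: [b1@6:L b3@7:R b2@9:R]
Beat 6 (L): throw ball1 h=2 -> lands@8:L; in-air after throw: [b3@7:R b1@8:L b2@9:R]
Beat 7 (R): throw ball3 h=6 -> lands@13:R; in-air after throw: [b1@8:L b2@9:R b3@13:R]
Beat 8 (L): throw ball1 h=2 -> lands@10:L; in-air after throw: [b2@9:R b1@10:L b3@13:R]
Beat 9 (R): throw ball2 h=2 -> lands@11:R; in-air after throw: [b1@10:L b2@11:R b3@13:R]
Beat 10 (L): throw ball1 h=2 -> lands@12:L; in-air after throw: [b2@11:R b1@12:L b3@13:R]
Beat 11 (R): throw ball2 h=6 -> lands@17:R; in-air after throw: [b1@12:L b3@13:R b2@17:R]
Beat 12 (L): throw ball1 h=2 -> lands@14:L; in-air after throw: [b3@13:R b1@14:L b2@17:R]
Beat 13 (R): throw ball3 h=2 -> lands@15:R; in-air after throw: [b1@14:L b3@15:R b2@17:R]
Ball 3: thrown@5 h=2 -> first land @7; rethrown@7 h=6 -> second land @13

Answer: 7 13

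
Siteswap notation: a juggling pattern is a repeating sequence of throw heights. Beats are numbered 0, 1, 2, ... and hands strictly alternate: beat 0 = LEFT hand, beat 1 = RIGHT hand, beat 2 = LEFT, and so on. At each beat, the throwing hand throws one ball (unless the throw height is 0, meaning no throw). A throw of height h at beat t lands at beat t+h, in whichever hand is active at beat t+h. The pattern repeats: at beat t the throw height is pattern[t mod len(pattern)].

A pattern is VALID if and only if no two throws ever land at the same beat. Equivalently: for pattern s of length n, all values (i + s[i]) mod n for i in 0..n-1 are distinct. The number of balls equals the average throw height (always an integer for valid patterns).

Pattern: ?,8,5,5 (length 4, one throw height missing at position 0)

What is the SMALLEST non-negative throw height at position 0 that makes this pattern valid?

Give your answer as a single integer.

Answer: 2

Derivation:
i=0: s[i]=? (unknown)
i=1: (1 + 8) mod 4 = 1
i=2: (2 + 5) mod 4 = 3
i=3: (3 + 5) mod 4 = 0
Known residues: [0, 1, 3]; need a permutation of 0..3, so missing residue r = 2
Need (0 + s) mod 4 = 2; smallest s = (2 - 0) mod 4 = 2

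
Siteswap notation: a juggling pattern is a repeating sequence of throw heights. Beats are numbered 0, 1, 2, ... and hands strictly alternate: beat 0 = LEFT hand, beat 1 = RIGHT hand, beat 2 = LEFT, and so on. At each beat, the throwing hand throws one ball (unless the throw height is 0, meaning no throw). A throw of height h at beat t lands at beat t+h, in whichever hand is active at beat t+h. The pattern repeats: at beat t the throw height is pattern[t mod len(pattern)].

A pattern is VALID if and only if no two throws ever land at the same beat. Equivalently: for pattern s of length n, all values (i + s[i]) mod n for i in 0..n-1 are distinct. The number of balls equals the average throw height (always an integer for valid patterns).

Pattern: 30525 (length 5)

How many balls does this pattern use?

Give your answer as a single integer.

Answer: 3

Derivation:
Pattern = [3, 0, 5, 2, 5], length n = 5
  position 0: throw height = 3, running sum = 3
  position 1: throw height = 0, running sum = 3
  position 2: throw height = 5, running sum = 8
  position 3: throw height = 2, running sum = 10
  position 4: throw height = 5, running sum = 15
Total sum = 15; balls = sum / n = 15 / 5 = 3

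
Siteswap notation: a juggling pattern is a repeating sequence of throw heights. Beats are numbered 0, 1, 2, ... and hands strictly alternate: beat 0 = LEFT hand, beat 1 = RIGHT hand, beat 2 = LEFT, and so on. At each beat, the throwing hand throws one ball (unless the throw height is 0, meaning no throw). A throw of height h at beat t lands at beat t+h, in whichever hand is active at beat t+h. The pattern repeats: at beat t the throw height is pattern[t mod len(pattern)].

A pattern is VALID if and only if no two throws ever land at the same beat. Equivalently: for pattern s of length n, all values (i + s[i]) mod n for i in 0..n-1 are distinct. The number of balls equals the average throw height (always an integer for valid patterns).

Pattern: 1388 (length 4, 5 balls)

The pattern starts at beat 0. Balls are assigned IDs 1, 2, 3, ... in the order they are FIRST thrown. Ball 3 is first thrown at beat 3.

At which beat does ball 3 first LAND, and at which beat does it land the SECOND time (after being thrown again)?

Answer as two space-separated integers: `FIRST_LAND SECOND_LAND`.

Answer: 11 19

Derivation:
Beat 0 (L): throw ball1 h=1 -> lands@1:R; in-air after throw: [b1@1:R]
Beat 1 (R): throw ball1 h=3 -> lands@4:L; in-air after throw: [b1@4:L]
Beat 2 (L): throw ball2 h=8 -> lands@10:L; in-air after throw: [b1@4:L b2@10:L]
Beat 3 (R): throw ball3 h=8 -> lands@11:R; in-air after throw: [b1@4:L b2@10:L b3@11:R]
Beat 4 (L): throw ball1 h=1 -> lands@5:R; in-air after throw: [b1@5:R b2@10:L b3@11:R]
Beat 5 (R): throw ball1 h=3 -> lands@8:L; in-air after throw: [b1@8:L b2@10:L b3@11:R]
Beat 6 (L): throw ball4 h=8 -> lands@14:L; in-air after throw: [b1@8:L b2@10:L b3@11:R b4@14:L]
Beat 7 (R): throw ball5 h=8 -> lands@15:R; in-air after throw: [b1@8:L b2@10:L b3@11:R b4@14:L b5@15:R]
Beat 8 (L): throw ball1 h=1 -> lands@9:R; in-air after throw: [b1@9:R b2@10:L b3@11:R b4@14:L b5@15:R]
Beat 9 (R): throw ball1 h=3 -> lands@12:L; in-air after throw: [b2@10:L b3@11:R b1@12:L b4@14:L b5@15:R]
Beat 10 (L): throw ball2 h=8 -> lands@18:L; in-air after throw: [b3@11:R b1@12:L b4@14:L b5@15:R b2@18:L]
Beat 11 (R): throw ball3 h=8 -> lands@19:R; in-air after throw: [b1@12:L b4@14:L b5@15:R b2@18:L b3@19:R]
Beat 12 (L): throw ball1 h=1 -> lands@13:R; in-air after throw: [b1@13:R b4@14:L b5@15:R b2@18:L b3@19:R]
Beat 13 (R): throw ball1 h=3 -> lands@16:L; in-air after throw: [b4@14:L b5@15:R b1@16:L b2@18:L b3@19:R]
Beat 14 (L): throw ball4 h=8 -> lands@22:L; in-air after throw: [b5@15:R b1@16:L b2@18:L b3@19:R b4@22:L]
Beat 15 (R): throw ball5 h=8 -> lands@23:R; in-air after throw: [b1@16:L b2@18:L b3@19:R b4@22:L b5@23:R]
Beat 16 (L): throw ball1 h=1 -> lands@17:R; in-air after throw: [b1@17:R b2@18:L b3@19:R b4@22:L b5@23:R]
Beat 17 (R): throw ball1 h=3 -> lands@20:L; in-air after throw: [b2@18:L b3@19:R b1@20:L b4@22:L b5@23:R]
Beat 18 (L): throw ball2 h=8 -> lands@26:L; in-air after throw: [b3@19:R b1@20:L b4@22:L b5@23:R b2@26:L]
Beat 19 (R): throw ball3 h=8 -> lands@27:R; in-air after throw: [b1@20:L b4@22:L b5@23:R b2@26:L b3@27:R]
Ball 3: thrown@3 h=8 -> first land @11; rethrown@11 h=8 -> second land @19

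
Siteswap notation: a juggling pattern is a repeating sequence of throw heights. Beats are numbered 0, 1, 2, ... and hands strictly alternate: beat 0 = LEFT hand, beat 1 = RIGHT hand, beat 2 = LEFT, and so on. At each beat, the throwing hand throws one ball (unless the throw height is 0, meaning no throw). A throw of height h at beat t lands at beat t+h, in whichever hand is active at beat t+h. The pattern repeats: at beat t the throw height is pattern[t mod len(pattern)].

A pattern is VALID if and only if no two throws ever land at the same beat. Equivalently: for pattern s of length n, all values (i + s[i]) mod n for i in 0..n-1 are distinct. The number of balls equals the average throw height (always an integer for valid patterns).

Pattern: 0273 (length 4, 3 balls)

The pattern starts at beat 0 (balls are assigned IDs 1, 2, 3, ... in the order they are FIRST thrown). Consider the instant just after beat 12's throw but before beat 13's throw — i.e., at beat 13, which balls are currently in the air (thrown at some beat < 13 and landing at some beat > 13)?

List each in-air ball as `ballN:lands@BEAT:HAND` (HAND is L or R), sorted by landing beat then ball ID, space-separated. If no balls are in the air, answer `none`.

Answer: ball2:lands@14:L ball3:lands@17:R

Derivation:
Beat 1 (R): throw ball1 h=2 -> lands@3:R; in-air after throw: [b1@3:R]
Beat 2 (L): throw ball2 h=7 -> lands@9:R; in-air after throw: [b1@3:R b2@9:R]
Beat 3 (R): throw ball1 h=3 -> lands@6:L; in-air after throw: [b1@6:L b2@9:R]
Beat 5 (R): throw ball3 h=2 -> lands@7:R; in-air after throw: [b1@6:L b3@7:R b2@9:R]
Beat 6 (L): throw ball1 h=7 -> lands@13:R; in-air after throw: [b3@7:R b2@9:R b1@13:R]
Beat 7 (R): throw ball3 h=3 -> lands@10:L; in-air after throw: [b2@9:R b3@10:L b1@13:R]
Beat 9 (R): throw ball2 h=2 -> lands@11:R; in-air after throw: [b3@10:L b2@11:R b1@13:R]
Beat 10 (L): throw ball3 h=7 -> lands@17:R; in-air after throw: [b2@11:R b1@13:R b3@17:R]
Beat 11 (R): throw ball2 h=3 -> lands@14:L; in-air after throw: [b1@13:R b2@14:L b3@17:R]
Beat 13 (R): throw ball1 h=2 -> lands@15:R; in-air after throw: [b2@14:L b1@15:R b3@17:R]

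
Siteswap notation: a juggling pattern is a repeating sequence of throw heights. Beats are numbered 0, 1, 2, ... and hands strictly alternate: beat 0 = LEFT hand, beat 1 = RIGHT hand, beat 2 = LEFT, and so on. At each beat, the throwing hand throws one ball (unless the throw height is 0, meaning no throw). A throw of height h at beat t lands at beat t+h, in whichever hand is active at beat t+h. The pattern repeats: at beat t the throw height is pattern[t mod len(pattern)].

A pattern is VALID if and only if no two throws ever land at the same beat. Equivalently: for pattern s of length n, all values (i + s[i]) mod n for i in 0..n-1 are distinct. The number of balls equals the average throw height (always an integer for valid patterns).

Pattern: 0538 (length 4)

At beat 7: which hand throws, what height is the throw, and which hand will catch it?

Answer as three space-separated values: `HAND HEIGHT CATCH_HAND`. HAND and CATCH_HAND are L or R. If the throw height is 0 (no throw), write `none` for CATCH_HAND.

Answer: R 8 R

Derivation:
Beat 7: 7 mod 2 = 1, so hand = R
Throw height = pattern[7 mod 4] = pattern[3] = 8
Lands at beat 7+8=15, 15 mod 2 = 1, so catch hand = R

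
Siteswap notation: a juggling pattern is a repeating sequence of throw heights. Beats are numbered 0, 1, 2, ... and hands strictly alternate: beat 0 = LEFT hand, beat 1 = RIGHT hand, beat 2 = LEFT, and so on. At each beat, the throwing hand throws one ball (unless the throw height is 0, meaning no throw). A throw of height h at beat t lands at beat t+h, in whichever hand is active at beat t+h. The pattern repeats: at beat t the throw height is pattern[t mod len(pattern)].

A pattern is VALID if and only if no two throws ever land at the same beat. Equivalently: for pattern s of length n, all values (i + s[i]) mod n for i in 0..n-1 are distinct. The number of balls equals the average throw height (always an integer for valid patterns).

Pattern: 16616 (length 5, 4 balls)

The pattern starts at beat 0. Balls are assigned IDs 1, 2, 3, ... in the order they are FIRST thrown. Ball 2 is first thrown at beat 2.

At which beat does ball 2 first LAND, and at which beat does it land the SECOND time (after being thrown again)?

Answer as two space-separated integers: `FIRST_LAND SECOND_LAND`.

Answer: 8 9

Derivation:
Beat 0 (L): throw ball1 h=1 -> lands@1:R; in-air after throw: [b1@1:R]
Beat 1 (R): throw ball1 h=6 -> lands@7:R; in-air after throw: [b1@7:R]
Beat 2 (L): throw ball2 h=6 -> lands@8:L; in-air after throw: [b1@7:R b2@8:L]
Beat 3 (R): throw ball3 h=1 -> lands@4:L; in-air after throw: [b3@4:L b1@7:R b2@8:L]
Beat 4 (L): throw ball3 h=6 -> lands@10:L; in-air after throw: [b1@7:R b2@8:L b3@10:L]
Beat 5 (R): throw ball4 h=1 -> lands@6:L; in-air after throw: [b4@6:L b1@7:R b2@8:L b3@10:L]
Beat 6 (L): throw ball4 h=6 -> lands@12:L; in-air after throw: [b1@7:R b2@8:L b3@10:L b4@12:L]
Beat 7 (R): throw ball1 h=6 -> lands@13:R; in-air after throw: [b2@8:L b3@10:L b4@12:L b1@13:R]
Beat 8 (L): throw ball2 h=1 -> lands@9:R; in-air after throw: [b2@9:R b3@10:L b4@12:L b1@13:R]
Beat 9 (R): throw ball2 h=6 -> lands@15:R; in-air after throw: [b3@10:L b4@12:L b1@13:R b2@15:R]
Ball 2: thrown@2 h=6 -> first land @8; rethrown@8 h=1 -> second land @9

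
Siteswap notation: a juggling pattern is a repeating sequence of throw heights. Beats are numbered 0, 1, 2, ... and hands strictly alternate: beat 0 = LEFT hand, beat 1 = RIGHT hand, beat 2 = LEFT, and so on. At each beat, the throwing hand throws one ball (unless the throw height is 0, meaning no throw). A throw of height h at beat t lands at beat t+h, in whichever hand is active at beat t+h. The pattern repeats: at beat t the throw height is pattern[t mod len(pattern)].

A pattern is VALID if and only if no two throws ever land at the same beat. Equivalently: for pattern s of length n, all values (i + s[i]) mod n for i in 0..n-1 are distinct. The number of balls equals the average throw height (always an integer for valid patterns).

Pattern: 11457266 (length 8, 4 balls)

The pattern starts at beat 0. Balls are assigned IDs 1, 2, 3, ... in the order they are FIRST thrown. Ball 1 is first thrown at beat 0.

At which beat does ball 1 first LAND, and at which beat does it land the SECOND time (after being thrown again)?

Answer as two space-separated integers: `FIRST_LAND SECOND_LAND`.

Beat 0 (L): throw ball1 h=1 -> lands@1:R; in-air after throw: [b1@1:R]
Beat 1 (R): throw ball1 h=1 -> lands@2:L; in-air after throw: [b1@2:L]
Beat 2 (L): throw ball1 h=4 -> lands@6:L; in-air after throw: [b1@6:L]
Ball 1: thrown@0 h=1 -> first land @1; rethrown@1 h=1 -> second land @2

Answer: 1 2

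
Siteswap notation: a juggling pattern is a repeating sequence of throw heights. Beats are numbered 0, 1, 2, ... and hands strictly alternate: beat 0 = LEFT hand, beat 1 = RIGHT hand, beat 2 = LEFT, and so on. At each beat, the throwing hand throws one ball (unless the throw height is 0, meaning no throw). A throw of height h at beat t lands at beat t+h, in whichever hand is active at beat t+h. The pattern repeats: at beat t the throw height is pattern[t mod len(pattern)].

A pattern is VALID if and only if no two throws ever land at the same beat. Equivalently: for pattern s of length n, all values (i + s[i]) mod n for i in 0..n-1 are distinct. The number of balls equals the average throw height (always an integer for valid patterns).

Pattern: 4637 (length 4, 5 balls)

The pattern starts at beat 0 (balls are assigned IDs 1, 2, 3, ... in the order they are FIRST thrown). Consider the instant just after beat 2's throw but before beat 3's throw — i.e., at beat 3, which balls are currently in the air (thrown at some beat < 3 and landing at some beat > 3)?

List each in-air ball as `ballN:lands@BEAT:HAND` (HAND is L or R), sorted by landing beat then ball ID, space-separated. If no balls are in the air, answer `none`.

Beat 0 (L): throw ball1 h=4 -> lands@4:L; in-air after throw: [b1@4:L]
Beat 1 (R): throw ball2 h=6 -> lands@7:R; in-air after throw: [b1@4:L b2@7:R]
Beat 2 (L): throw ball3 h=3 -> lands@5:R; in-air after throw: [b1@4:L b3@5:R b2@7:R]
Beat 3 (R): throw ball4 h=7 -> lands@10:L; in-air after throw: [b1@4:L b3@5:R b2@7:R b4@10:L]

Answer: ball1:lands@4:L ball3:lands@5:R ball2:lands@7:R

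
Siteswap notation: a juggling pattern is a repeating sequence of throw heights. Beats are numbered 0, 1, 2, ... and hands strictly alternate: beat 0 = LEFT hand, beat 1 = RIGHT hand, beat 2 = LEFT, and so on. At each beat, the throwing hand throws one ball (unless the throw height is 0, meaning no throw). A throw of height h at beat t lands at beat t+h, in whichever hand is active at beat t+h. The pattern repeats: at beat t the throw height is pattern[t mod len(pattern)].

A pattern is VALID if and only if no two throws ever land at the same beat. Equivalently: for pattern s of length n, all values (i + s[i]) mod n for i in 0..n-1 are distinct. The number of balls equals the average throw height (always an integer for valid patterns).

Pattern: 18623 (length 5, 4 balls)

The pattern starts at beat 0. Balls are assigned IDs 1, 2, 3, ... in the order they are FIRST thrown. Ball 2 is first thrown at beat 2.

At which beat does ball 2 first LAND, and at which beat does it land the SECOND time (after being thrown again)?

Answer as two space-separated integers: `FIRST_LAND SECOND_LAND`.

Beat 0 (L): throw ball1 h=1 -> lands@1:R; in-air after throw: [b1@1:R]
Beat 1 (R): throw ball1 h=8 -> lands@9:R; in-air after throw: [b1@9:R]
Beat 2 (L): throw ball2 h=6 -> lands@8:L; in-air after throw: [b2@8:L b1@9:R]
Beat 3 (R): throw ball3 h=2 -> lands@5:R; in-air after throw: [b3@5:R b2@8:L b1@9:R]
Beat 4 (L): throw ball4 h=3 -> lands@7:R; in-air after throw: [b3@5:R b4@7:R b2@8:L b1@9:R]
Beat 5 (R): throw ball3 h=1 -> lands@6:L; in-air after throw: [b3@6:L b4@7:R b2@8:L b1@9:R]
Beat 6 (L): throw ball3 h=8 -> lands@14:L; in-air after throw: [b4@7:R b2@8:L b1@9:R b3@14:L]
Beat 7 (R): throw ball4 h=6 -> lands@13:R; in-air after throw: [b2@8:L b1@9:R b4@13:R b3@14:L]
Beat 8 (L): throw ball2 h=2 -> lands@10:L; in-air after throw: [b1@9:R b2@10:L b4@13:R b3@14:L]
Beat 9 (R): throw ball1 h=3 -> lands@12:L; in-air after throw: [b2@10:L b1@12:L b4@13:R b3@14:L]
Beat 10 (L): throw ball2 h=1 -> lands@11:R; in-air after throw: [b2@11:R b1@12:L b4@13:R b3@14:L]
Ball 2: thrown@2 h=6 -> first land @8; rethrown@8 h=2 -> second land @10

Answer: 8 10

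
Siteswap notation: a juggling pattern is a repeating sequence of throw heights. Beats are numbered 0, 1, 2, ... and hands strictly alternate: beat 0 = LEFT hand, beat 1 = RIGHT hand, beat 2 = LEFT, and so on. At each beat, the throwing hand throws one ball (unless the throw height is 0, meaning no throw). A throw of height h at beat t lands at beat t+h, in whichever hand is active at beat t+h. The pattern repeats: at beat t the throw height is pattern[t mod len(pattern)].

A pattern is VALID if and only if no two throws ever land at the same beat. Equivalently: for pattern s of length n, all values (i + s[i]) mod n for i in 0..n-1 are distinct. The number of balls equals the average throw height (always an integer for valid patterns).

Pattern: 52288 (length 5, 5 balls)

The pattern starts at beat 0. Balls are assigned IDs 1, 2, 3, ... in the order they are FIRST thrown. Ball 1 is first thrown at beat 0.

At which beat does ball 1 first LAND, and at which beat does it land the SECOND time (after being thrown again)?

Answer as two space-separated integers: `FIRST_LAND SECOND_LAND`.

Answer: 5 10

Derivation:
Beat 0 (L): throw ball1 h=5 -> lands@5:R; in-air after throw: [b1@5:R]
Beat 1 (R): throw ball2 h=2 -> lands@3:R; in-air after throw: [b2@3:R b1@5:R]
Beat 2 (L): throw ball3 h=2 -> lands@4:L; in-air after throw: [b2@3:R b3@4:L b1@5:R]
Beat 3 (R): throw ball2 h=8 -> lands@11:R; in-air after throw: [b3@4:L b1@5:R b2@11:R]
Beat 4 (L): throw ball3 h=8 -> lands@12:L; in-air after throw: [b1@5:R b2@11:R b3@12:L]
Beat 5 (R): throw ball1 h=5 -> lands@10:L; in-air after throw: [b1@10:L b2@11:R b3@12:L]
Beat 6 (L): throw ball4 h=2 -> lands@8:L; in-air after throw: [b4@8:L b1@10:L b2@11:R b3@12:L]
Beat 7 (R): throw ball5 h=2 -> lands@9:R; in-air after throw: [b4@8:L b5@9:R b1@10:L b2@11:R b3@12:L]
Beat 8 (L): throw ball4 h=8 -> lands@16:L; in-air after throw: [b5@9:R b1@10:L b2@11:R b3@12:L b4@16:L]
Beat 9 (R): throw ball5 h=8 -> lands@17:R; in-air after throw: [b1@10:L b2@11:R b3@12:L b4@16:L b5@17:R]
Beat 10 (L): throw ball1 h=5 -> lands@15:R; in-air after throw: [b2@11:R b3@12:L b1@15:R b4@16:L b5@17:R]
Ball 1: thrown@0 h=5 -> first land @5; rethrown@5 h=5 -> second land @10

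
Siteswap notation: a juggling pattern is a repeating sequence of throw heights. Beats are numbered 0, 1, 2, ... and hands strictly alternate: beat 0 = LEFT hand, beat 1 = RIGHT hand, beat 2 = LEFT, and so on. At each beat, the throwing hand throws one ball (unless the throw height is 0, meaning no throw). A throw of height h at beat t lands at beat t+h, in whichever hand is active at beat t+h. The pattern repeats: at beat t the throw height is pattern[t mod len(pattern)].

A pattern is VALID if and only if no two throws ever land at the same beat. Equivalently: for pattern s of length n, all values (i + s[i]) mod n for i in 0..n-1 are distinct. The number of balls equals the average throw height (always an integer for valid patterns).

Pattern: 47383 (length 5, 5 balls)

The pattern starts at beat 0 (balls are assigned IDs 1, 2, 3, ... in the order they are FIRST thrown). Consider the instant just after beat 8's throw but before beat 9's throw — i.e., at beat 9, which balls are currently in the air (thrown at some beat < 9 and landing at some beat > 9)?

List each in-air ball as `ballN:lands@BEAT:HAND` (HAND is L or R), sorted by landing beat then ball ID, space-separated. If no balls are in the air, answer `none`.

Answer: ball1:lands@10:L ball4:lands@11:R ball5:lands@13:R ball2:lands@16:L

Derivation:
Beat 0 (L): throw ball1 h=4 -> lands@4:L; in-air after throw: [b1@4:L]
Beat 1 (R): throw ball2 h=7 -> lands@8:L; in-air after throw: [b1@4:L b2@8:L]
Beat 2 (L): throw ball3 h=3 -> lands@5:R; in-air after throw: [b1@4:L b3@5:R b2@8:L]
Beat 3 (R): throw ball4 h=8 -> lands@11:R; in-air after throw: [b1@4:L b3@5:R b2@8:L b4@11:R]
Beat 4 (L): throw ball1 h=3 -> lands@7:R; in-air after throw: [b3@5:R b1@7:R b2@8:L b4@11:R]
Beat 5 (R): throw ball3 h=4 -> lands@9:R; in-air after throw: [b1@7:R b2@8:L b3@9:R b4@11:R]
Beat 6 (L): throw ball5 h=7 -> lands@13:R; in-air after throw: [b1@7:R b2@8:L b3@9:R b4@11:R b5@13:R]
Beat 7 (R): throw ball1 h=3 -> lands@10:L; in-air after throw: [b2@8:L b3@9:R b1@10:L b4@11:R b5@13:R]
Beat 8 (L): throw ball2 h=8 -> lands@16:L; in-air after throw: [b3@9:R b1@10:L b4@11:R b5@13:R b2@16:L]
Beat 9 (R): throw ball3 h=3 -> lands@12:L; in-air after throw: [b1@10:L b4@11:R b3@12:L b5@13:R b2@16:L]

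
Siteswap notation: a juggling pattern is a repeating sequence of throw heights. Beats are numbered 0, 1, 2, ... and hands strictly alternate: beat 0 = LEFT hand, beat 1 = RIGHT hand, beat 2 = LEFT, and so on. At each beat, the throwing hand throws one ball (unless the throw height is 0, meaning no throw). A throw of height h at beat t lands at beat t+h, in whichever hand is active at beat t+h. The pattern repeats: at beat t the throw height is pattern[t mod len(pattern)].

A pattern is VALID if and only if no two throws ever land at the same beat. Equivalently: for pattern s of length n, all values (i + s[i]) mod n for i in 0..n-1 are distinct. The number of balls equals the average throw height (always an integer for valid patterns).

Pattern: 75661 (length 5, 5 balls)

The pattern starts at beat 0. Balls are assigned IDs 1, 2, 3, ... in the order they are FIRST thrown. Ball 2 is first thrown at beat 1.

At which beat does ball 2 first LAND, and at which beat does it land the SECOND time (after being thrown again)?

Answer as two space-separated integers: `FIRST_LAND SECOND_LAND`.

Answer: 6 11

Derivation:
Beat 0 (L): throw ball1 h=7 -> lands@7:R; in-air after throw: [b1@7:R]
Beat 1 (R): throw ball2 h=5 -> lands@6:L; in-air after throw: [b2@6:L b1@7:R]
Beat 2 (L): throw ball3 h=6 -> lands@8:L; in-air after throw: [b2@6:L b1@7:R b3@8:L]
Beat 3 (R): throw ball4 h=6 -> lands@9:R; in-air after throw: [b2@6:L b1@7:R b3@8:L b4@9:R]
Beat 4 (L): throw ball5 h=1 -> lands@5:R; in-air after throw: [b5@5:R b2@6:L b1@7:R b3@8:L b4@9:R]
Beat 5 (R): throw ball5 h=7 -> lands@12:L; in-air after throw: [b2@6:L b1@7:R b3@8:L b4@9:R b5@12:L]
Beat 6 (L): throw ball2 h=5 -> lands@11:R; in-air after throw: [b1@7:R b3@8:L b4@9:R b2@11:R b5@12:L]
Beat 7 (R): throw ball1 h=6 -> lands@13:R; in-air after throw: [b3@8:L b4@9:R b2@11:R b5@12:L b1@13:R]
Beat 8 (L): throw ball3 h=6 -> lands@14:L; in-air after throw: [b4@9:R b2@11:R b5@12:L b1@13:R b3@14:L]
Beat 9 (R): throw ball4 h=1 -> lands@10:L; in-air after throw: [b4@10:L b2@11:R b5@12:L b1@13:R b3@14:L]
Beat 10 (L): throw ball4 h=7 -> lands@17:R; in-air after throw: [b2@11:R b5@12:L b1@13:R b3@14:L b4@17:R]
Beat 11 (R): throw ball2 h=5 -> lands@16:L; in-air after throw: [b5@12:L b1@13:R b3@14:L b2@16:L b4@17:R]
Ball 2: thrown@1 h=5 -> first land @6; rethrown@6 h=5 -> second land @11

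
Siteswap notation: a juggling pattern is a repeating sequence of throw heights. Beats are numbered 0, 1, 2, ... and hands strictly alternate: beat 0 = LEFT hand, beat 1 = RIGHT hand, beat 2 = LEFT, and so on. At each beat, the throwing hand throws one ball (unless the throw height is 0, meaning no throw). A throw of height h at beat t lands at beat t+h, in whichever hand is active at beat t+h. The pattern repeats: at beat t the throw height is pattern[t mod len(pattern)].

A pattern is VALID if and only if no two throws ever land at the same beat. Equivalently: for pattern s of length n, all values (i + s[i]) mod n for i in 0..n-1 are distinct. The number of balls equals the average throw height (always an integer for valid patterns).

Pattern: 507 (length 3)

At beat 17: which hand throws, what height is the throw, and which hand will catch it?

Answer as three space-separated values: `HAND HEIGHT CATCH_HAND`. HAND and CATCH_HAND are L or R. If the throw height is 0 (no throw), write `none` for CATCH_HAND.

Beat 17: 17 mod 2 = 1, so hand = R
Throw height = pattern[17 mod 3] = pattern[2] = 7
Lands at beat 17+7=24, 24 mod 2 = 0, so catch hand = L

Answer: R 7 L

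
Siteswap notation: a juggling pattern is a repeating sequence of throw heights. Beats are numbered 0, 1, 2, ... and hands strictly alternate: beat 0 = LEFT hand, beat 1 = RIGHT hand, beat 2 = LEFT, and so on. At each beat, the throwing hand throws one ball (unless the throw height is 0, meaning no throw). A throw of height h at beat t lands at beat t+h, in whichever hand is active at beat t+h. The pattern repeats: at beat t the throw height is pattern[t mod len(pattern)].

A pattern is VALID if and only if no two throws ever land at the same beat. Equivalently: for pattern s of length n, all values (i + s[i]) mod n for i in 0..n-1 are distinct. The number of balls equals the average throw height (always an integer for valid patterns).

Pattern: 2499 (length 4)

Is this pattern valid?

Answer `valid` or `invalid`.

Answer: valid

Derivation:
i=0: (i + s[i]) mod n = (0 + 2) mod 4 = 2
i=1: (i + s[i]) mod n = (1 + 4) mod 4 = 1
i=2: (i + s[i]) mod n = (2 + 9) mod 4 = 3
i=3: (i + s[i]) mod n = (3 + 9) mod 4 = 0
Residues: [2, 1, 3, 0], distinct: True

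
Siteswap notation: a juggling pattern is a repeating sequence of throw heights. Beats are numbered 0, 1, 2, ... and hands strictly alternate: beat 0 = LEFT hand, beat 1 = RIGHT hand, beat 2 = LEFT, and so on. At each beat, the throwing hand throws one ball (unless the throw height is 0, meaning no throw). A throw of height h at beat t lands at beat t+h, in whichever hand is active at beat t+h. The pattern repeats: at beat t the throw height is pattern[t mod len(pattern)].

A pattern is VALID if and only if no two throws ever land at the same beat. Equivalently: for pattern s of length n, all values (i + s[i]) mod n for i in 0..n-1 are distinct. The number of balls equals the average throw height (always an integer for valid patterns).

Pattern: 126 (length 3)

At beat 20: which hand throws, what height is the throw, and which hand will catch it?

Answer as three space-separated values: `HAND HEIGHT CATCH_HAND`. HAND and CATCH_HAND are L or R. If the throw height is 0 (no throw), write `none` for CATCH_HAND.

Answer: L 6 L

Derivation:
Beat 20: 20 mod 2 = 0, so hand = L
Throw height = pattern[20 mod 3] = pattern[2] = 6
Lands at beat 20+6=26, 26 mod 2 = 0, so catch hand = L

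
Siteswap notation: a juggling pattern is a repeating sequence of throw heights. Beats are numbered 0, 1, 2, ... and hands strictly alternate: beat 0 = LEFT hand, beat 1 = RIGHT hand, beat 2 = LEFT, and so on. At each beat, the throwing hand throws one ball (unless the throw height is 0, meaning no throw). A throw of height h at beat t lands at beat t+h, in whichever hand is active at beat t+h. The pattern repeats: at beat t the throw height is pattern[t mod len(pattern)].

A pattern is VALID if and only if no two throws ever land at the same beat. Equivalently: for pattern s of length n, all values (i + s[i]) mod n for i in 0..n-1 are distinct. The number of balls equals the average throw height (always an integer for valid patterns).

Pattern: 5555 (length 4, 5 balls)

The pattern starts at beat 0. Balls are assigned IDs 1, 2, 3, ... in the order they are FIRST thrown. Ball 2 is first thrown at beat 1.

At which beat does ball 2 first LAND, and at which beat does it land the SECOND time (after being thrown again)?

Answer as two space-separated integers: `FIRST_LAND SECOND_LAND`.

Beat 0 (L): throw ball1 h=5 -> lands@5:R; in-air after throw: [b1@5:R]
Beat 1 (R): throw ball2 h=5 -> lands@6:L; in-air after throw: [b1@5:R b2@6:L]
Beat 2 (L): throw ball3 h=5 -> lands@7:R; in-air after throw: [b1@5:R b2@6:L b3@7:R]
Beat 3 (R): throw ball4 h=5 -> lands@8:L; in-air after throw: [b1@5:R b2@6:L b3@7:R b4@8:L]
Beat 4 (L): throw ball5 h=5 -> lands@9:R; in-air after throw: [b1@5:R b2@6:L b3@7:R b4@8:L b5@9:R]
Beat 5 (R): throw ball1 h=5 -> lands@10:L; in-air after throw: [b2@6:L b3@7:R b4@8:L b5@9:R b1@10:L]
Beat 6 (L): throw ball2 h=5 -> lands@11:R; in-air after throw: [b3@7:R b4@8:L b5@9:R b1@10:L b2@11:R]
Beat 7 (R): throw ball3 h=5 -> lands@12:L; in-air after throw: [b4@8:L b5@9:R b1@10:L b2@11:R b3@12:L]
Beat 8 (L): throw ball4 h=5 -> lands@13:R; in-air after throw: [b5@9:R b1@10:L b2@11:R b3@12:L b4@13:R]
Beat 9 (R): throw ball5 h=5 -> lands@14:L; in-air after throw: [b1@10:L b2@11:R b3@12:L b4@13:R b5@14:L]
Beat 10 (L): throw ball1 h=5 -> lands@15:R; in-air after throw: [b2@11:R b3@12:L b4@13:R b5@14:L b1@15:R]
Beat 11 (R): throw ball2 h=5 -> lands@16:L; in-air after throw: [b3@12:L b4@13:R b5@14:L b1@15:R b2@16:L]
Ball 2: thrown@1 h=5 -> first land @6; rethrown@6 h=5 -> second land @11

Answer: 6 11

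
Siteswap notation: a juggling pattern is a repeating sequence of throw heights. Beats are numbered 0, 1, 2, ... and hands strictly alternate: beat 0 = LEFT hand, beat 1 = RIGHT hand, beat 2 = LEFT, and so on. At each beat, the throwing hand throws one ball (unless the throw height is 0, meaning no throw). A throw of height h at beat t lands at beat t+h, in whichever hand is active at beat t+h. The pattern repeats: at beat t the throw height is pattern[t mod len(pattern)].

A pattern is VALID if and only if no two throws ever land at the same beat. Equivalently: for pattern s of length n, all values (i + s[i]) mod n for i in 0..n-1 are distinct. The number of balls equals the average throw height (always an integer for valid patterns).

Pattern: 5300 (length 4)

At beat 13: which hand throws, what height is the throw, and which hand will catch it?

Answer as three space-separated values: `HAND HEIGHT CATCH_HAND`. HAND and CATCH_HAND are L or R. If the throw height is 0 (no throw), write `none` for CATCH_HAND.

Beat 13: 13 mod 2 = 1, so hand = R
Throw height = pattern[13 mod 4] = pattern[1] = 3
Lands at beat 13+3=16, 16 mod 2 = 0, so catch hand = L

Answer: R 3 L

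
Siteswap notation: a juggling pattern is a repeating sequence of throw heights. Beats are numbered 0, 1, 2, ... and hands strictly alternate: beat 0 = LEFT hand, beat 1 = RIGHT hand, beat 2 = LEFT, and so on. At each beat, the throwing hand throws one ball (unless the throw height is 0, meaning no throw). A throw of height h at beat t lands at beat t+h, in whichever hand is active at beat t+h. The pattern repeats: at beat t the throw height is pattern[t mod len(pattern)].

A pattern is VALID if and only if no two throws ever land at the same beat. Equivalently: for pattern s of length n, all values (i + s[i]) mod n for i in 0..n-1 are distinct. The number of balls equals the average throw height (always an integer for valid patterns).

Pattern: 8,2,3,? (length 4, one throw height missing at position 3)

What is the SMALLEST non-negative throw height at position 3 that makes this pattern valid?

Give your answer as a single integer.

Answer: 3

Derivation:
i=0: (0 + 8) mod 4 = 0
i=1: (1 + 2) mod 4 = 3
i=2: (2 + 3) mod 4 = 1
i=3: s[i]=? (unknown)
Known residues: [0, 1, 3]; need a permutation of 0..3, so missing residue r = 2
Need (3 + s) mod 4 = 2; smallest s = (2 - 3) mod 4 = 3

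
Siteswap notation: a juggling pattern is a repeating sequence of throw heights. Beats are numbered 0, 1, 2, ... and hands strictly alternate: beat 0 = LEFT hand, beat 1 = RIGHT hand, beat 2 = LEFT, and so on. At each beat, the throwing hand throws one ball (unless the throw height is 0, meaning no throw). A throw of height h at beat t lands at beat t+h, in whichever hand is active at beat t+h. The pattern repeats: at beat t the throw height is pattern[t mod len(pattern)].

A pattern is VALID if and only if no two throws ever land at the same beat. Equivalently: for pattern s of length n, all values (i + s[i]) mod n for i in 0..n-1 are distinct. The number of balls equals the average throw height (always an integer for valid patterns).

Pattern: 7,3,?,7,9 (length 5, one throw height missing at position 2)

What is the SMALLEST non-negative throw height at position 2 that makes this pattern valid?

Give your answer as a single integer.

i=0: (0 + 7) mod 5 = 2
i=1: (1 + 3) mod 5 = 4
i=2: s[i]=? (unknown)
i=3: (3 + 7) mod 5 = 0
i=4: (4 + 9) mod 5 = 3
Known residues: [0, 2, 3, 4]; need a permutation of 0..4, so missing residue r = 1
Need (2 + s) mod 5 = 1; smallest s = (1 - 2) mod 5 = 4

Answer: 4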